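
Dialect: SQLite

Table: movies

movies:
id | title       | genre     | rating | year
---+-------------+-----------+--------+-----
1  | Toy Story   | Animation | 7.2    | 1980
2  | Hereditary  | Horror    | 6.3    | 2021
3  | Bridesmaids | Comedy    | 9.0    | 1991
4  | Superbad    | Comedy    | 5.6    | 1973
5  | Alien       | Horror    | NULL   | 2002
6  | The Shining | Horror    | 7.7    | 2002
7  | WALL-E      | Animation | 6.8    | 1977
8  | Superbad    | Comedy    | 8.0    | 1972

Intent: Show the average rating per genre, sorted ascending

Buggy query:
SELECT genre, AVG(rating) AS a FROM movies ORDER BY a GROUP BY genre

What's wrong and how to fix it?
Bug: GROUP BY must precede ORDER BY

Fix: Move ORDER BY to the end, after GROUP BY

Corrected query:
SELECT genre, AVG(rating) AS a FROM movies GROUP BY genre ORDER BY a

Result:
genre     | a       
----------+---------
Animation | 7       
Horror    | 7       
Comedy    | 7.533333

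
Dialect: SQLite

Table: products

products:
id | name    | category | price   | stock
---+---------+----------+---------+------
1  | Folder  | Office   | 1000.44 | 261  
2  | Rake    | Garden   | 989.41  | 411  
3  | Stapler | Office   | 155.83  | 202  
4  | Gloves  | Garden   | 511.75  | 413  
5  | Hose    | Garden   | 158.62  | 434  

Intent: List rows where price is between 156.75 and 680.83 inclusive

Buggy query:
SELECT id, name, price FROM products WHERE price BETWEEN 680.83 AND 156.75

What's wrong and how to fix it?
Bug: The bounds are reversed; BETWEEN a AND b requires a <= b to match anything

Fix: Write BETWEEN 156.75 AND 680.83

Corrected query:
SELECT id, name, price FROM products WHERE price BETWEEN 156.75 AND 680.83

Result:
id | name   | price 
---+--------+-------
4  | Gloves | 511.75
5  | Hose   | 158.62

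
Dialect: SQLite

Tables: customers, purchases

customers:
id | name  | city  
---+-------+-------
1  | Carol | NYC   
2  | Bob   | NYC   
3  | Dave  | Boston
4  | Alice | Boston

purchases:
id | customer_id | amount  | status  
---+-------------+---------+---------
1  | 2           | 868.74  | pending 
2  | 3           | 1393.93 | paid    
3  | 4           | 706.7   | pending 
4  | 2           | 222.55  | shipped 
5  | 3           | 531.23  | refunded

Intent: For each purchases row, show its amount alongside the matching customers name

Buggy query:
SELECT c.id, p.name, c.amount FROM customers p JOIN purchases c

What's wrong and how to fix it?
Bug: Missing join condition: each purchases row is matched to all customers rows instead of just its own

Fix: Add ON c.customer_id = p.id to the JOIN

Corrected query:
SELECT c.id, p.name, c.amount FROM customers p JOIN purchases c ON c.customer_id = p.id

Result:
id | name  | amount 
---+-------+--------
1  | Bob   | 868.74 
2  | Dave  | 1393.93
3  | Alice | 706.7  
4  | Bob   | 222.55 
5  | Dave  | 531.23 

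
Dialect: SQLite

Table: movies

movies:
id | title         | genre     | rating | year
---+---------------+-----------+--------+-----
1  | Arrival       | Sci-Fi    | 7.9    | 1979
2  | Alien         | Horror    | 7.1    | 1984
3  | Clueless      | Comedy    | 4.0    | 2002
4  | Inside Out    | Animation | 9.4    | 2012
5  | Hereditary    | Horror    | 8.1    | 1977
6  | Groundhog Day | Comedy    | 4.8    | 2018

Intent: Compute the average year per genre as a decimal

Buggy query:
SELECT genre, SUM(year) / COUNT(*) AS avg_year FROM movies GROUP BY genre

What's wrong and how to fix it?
Bug: Both operands are integers, so '/' performs integer division and truncates

Fix: Cast one side to REAL so the division keeps the fractional part

Corrected query:
SELECT genre, SUM(year) * 1.0 / COUNT(*) AS avg_year FROM movies GROUP BY genre

Result:
genre     | avg_year
----------+---------
Animation | 2012    
Comedy    | 2010    
Horror    | 1980.5  
Sci-Fi    | 1979    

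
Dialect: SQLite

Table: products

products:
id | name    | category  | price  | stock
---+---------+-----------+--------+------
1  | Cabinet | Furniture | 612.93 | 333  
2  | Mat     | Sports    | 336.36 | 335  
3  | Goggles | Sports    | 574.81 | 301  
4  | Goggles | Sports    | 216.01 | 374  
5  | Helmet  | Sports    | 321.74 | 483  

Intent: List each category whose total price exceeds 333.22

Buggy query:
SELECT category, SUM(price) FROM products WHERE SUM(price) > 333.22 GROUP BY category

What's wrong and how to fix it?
Bug: Aggregate functions cannot appear in a WHERE clause

Fix: Move the aggregate condition to a HAVING clause

Corrected query:
SELECT category, SUM(price) FROM products GROUP BY category HAVING SUM(price) > 333.22

Result:
category  | SUM(price)
----------+-----------
Furniture | 612.93    
Sports    | 1448.92   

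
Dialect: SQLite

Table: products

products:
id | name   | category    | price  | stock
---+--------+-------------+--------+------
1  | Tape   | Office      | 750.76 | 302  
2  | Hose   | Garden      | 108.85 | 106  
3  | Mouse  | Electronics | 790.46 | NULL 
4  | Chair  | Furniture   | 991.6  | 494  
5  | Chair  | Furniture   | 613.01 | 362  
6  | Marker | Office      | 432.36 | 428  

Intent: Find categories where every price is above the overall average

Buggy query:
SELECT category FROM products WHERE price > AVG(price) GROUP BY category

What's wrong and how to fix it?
Bug: WHERE evaluates per row before aggregation, so AVG() is unavailable

Fix: Compute the overall average in a scalar subquery and compare each group's MIN against it in HAVING

Corrected query:
SELECT category FROM products GROUP BY category HAVING MIN(price) > (SELECT AVG(price) FROM products)

Result:
category   
-----------
Electronics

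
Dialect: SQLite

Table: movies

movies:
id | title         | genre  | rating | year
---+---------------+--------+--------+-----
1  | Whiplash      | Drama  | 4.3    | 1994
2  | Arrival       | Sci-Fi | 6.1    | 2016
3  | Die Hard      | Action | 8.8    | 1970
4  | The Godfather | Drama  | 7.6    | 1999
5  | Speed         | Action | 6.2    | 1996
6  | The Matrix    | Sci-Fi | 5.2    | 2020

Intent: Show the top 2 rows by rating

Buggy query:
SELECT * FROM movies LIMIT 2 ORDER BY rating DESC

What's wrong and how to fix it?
Bug: LIMIT must come after ORDER BY

Fix: Swap the clauses: ORDER BY first, then LIMIT

Corrected query:
SELECT * FROM movies ORDER BY rating DESC LIMIT 2

Result:
id | title         | genre  | rating | year
---+---------------+--------+--------+-----
3  | Die Hard      | Action | 8.8    | 1970
4  | The Godfather | Drama  | 7.6    | 1999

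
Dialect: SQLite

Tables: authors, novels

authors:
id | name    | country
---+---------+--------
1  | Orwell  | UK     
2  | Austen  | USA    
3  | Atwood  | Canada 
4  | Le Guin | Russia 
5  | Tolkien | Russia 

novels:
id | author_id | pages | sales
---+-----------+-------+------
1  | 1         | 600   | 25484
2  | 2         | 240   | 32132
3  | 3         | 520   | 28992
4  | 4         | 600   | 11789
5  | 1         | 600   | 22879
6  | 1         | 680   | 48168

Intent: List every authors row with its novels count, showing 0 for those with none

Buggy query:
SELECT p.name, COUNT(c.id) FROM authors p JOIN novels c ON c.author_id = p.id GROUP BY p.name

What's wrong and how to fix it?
Bug: INNER JOIN drops authors rows that have no matching novels rows

Fix: Switch to LEFT JOIN to retain unmatched parent rows

Corrected query:
SELECT p.name, COUNT(c.id) FROM authors p LEFT JOIN novels c ON c.author_id = p.id GROUP BY p.name

Result:
name    | COUNT(c.id)
--------+------------
Atwood  | 1          
Austen  | 1          
Le Guin | 1          
Orwell  | 3          
Tolkien | 0          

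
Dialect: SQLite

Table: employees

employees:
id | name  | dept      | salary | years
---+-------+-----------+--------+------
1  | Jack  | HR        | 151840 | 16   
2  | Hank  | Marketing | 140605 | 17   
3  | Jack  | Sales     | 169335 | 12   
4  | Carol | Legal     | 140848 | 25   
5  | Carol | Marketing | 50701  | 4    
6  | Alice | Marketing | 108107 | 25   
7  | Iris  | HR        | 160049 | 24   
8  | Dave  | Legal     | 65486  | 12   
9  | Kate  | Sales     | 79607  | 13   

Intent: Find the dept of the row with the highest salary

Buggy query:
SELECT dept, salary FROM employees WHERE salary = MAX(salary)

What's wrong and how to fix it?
Bug: MAX(salary) is an aggregate and cannot be used directly in WHERE

Fix: Use a subquery: WHERE salary = (SELECT MAX(salary) FROM employees)

Corrected query:
SELECT dept, salary FROM employees WHERE salary = (SELECT MAX(salary) FROM employees)

Result:
dept  | salary
------+-------
Sales | 169335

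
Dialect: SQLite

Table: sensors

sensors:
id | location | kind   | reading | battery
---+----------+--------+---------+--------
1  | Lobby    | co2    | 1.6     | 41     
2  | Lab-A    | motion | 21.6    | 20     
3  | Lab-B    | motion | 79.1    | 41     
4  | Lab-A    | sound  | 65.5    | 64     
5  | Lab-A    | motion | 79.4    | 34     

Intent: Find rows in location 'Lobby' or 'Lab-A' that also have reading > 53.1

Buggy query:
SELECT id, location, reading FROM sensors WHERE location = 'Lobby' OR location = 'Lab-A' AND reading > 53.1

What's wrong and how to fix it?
Bug: Without parentheses, AND is evaluated before OR, so the reading filter only applies to the 'Lab-A' branch

Fix: Group the OR with parentheses (or use IN), then AND the threshold

Corrected query:
SELECT id, location, reading FROM sensors WHERE (location = 'Lobby' OR location = 'Lab-A') AND reading > 53.1

Result:
id | location | reading
---+----------+--------
4  | Lab-A    | 65.5   
5  | Lab-A    | 79.4   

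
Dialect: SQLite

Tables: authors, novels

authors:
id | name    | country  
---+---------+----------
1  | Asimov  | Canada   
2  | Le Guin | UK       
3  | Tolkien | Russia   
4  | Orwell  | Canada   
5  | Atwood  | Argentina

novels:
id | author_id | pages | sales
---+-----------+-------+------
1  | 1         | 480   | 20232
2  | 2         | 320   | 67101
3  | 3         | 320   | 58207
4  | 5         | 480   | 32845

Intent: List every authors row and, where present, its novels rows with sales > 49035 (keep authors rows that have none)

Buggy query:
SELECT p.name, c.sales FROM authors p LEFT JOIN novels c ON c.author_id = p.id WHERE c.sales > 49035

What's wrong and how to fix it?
Bug: Filtering c.sales in WHERE discards the NULL rows produced by LEFT JOIN, turning it into an inner join

Fix: Put 'c.sales > 49035' in the JOIN's ON clause instead of WHERE

Corrected query:
SELECT p.name, c.sales FROM authors p LEFT JOIN novels c ON c.author_id = p.id AND c.sales > 49035

Result:
name    | sales
--------+------
Asimov  | NULL 
Le Guin | 67101
Tolkien | 58207
Orwell  | NULL 
Atwood  | NULL 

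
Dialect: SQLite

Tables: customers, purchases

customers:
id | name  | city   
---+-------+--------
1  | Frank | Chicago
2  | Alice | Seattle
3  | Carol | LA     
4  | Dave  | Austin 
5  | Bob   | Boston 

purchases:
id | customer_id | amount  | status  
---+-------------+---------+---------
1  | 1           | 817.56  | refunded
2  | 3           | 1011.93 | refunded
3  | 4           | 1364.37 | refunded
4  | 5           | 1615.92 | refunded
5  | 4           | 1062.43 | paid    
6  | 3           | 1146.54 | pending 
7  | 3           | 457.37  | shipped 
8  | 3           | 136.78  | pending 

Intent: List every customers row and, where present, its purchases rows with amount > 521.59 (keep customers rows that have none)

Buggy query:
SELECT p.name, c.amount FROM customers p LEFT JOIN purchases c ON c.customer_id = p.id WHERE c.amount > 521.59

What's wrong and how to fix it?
Bug: A WHERE condition on the right-hand table after LEFT JOIN drops unmatched parents

Fix: Put 'c.amount > 521.59' in the JOIN's ON clause instead of WHERE

Corrected query:
SELECT p.name, c.amount FROM customers p LEFT JOIN purchases c ON c.customer_id = p.id AND c.amount > 521.59

Result:
name  | amount 
------+--------
Frank | 817.56 
Alice | NULL   
Carol | 1011.93
Carol | 1146.54
Dave  | 1062.43
Dave  | 1364.37
Bob   | 1615.92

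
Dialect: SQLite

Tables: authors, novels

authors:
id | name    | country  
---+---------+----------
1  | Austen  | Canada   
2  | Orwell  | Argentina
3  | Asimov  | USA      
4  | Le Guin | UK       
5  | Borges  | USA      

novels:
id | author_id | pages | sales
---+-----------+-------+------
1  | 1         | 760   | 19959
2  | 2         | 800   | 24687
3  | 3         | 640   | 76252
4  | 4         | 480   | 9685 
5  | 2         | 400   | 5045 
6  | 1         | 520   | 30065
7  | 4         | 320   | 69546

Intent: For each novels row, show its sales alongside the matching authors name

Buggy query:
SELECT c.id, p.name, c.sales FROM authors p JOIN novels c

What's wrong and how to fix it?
Bug: JOIN with no ON clause produces a cartesian product; every novels row pairs with every authors row

Fix: Specify the join condition linking the foreign key to the parent id

Corrected query:
SELECT c.id, p.name, c.sales FROM authors p JOIN novels c ON c.author_id = p.id

Result:
id | name    | sales
---+---------+------
1  | Austen  | 19959
2  | Orwell  | 24687
3  | Asimov  | 76252
4  | Le Guin | 9685 
5  | Orwell  | 5045 
6  | Austen  | 30065
7  | Le Guin | 69546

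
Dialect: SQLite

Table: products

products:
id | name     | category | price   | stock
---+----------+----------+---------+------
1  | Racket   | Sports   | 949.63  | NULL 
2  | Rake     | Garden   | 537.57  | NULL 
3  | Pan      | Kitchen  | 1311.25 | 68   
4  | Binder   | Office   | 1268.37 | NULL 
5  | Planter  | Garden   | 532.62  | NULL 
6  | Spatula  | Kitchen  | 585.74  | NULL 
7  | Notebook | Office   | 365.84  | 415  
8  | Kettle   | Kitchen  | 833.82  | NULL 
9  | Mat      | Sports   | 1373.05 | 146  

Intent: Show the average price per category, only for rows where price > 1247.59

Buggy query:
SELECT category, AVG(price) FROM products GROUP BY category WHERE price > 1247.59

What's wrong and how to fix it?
Bug: WHERE cannot follow GROUP BY

Fix: Place WHERE between FROM and GROUP BY

Corrected query:
SELECT category, AVG(price) FROM products WHERE price > 1247.59 GROUP BY category

Result:
category | AVG(price)
---------+-----------
Kitchen  | 1311.25   
Office   | 1268.37   
Sports   | 1373.05   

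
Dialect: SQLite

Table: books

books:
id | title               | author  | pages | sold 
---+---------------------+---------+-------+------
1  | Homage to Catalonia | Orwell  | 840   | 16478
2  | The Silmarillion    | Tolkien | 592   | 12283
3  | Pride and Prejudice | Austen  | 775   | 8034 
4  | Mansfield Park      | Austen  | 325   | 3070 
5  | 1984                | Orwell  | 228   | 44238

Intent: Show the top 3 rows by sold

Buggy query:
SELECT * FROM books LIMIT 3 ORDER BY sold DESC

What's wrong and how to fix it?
Bug: ORDER BY cannot follow LIMIT; LIMIT is the final clause

Fix: Sort with ORDER BY, then apply LIMIT

Corrected query:
SELECT * FROM books ORDER BY sold DESC LIMIT 3

Result:
id | title               | author  | pages | sold 
---+---------------------+---------+-------+------
5  | 1984                | Orwell  | 228   | 44238
1  | Homage to Catalonia | Orwell  | 840   | 16478
2  | The Silmarillion    | Tolkien | 592   | 12283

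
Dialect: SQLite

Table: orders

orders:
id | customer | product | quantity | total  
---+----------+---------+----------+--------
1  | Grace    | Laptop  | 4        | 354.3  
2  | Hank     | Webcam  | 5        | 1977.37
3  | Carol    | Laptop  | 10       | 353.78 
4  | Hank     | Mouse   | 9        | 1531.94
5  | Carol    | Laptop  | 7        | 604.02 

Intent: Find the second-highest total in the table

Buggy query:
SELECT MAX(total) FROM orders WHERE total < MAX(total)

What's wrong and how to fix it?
Bug: MAX(total) on the right of the comparison is an aggregate-in-WHERE error

Fix: Compute the overall MAX in a subquery, then take MAX of rows below it

Corrected query:
SELECT MAX(total) FROM orders WHERE total < (SELECT MAX(total) FROM orders)

Result:
MAX(total)
----------
1531.94   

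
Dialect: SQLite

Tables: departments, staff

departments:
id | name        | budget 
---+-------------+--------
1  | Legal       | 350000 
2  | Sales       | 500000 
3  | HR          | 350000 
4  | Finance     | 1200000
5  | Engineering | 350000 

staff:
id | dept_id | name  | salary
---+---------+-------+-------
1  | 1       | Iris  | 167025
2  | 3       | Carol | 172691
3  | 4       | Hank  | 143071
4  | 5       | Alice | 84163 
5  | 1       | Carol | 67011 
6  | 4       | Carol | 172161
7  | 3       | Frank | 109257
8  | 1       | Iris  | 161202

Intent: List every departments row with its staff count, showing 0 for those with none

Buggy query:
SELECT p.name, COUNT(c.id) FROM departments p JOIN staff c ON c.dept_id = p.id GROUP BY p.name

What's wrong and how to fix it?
Bug: INNER JOIN drops departments rows that have no matching staff rows

Fix: Switch to LEFT JOIN to retain unmatched parent rows

Corrected query:
SELECT p.name, COUNT(c.id) FROM departments p LEFT JOIN staff c ON c.dept_id = p.id GROUP BY p.name

Result:
name        | COUNT(c.id)
------------+------------
Engineering | 1          
Finance     | 2          
HR          | 2          
Legal       | 3          
Sales       | 0          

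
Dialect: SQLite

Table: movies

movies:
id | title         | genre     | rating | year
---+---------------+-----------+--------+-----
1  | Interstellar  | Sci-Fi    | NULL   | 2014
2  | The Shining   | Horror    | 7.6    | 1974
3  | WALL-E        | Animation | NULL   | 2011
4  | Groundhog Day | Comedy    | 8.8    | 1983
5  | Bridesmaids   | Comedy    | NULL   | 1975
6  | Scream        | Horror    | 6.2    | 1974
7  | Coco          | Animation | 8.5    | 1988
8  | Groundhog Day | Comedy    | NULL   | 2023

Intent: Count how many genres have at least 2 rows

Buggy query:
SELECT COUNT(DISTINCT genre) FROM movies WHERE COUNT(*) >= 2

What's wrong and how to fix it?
Bug: COUNT(*) cannot appear in WHERE; the per-group count doesn't exist yet

Fix: Use a subquery that GROUPs and filters with HAVING, then count its rows

Corrected query:
SELECT COUNT(*) FROM (SELECT genre FROM movies GROUP BY genre HAVING COUNT(*) >= 2)

Result:
COUNT(*)
--------
3       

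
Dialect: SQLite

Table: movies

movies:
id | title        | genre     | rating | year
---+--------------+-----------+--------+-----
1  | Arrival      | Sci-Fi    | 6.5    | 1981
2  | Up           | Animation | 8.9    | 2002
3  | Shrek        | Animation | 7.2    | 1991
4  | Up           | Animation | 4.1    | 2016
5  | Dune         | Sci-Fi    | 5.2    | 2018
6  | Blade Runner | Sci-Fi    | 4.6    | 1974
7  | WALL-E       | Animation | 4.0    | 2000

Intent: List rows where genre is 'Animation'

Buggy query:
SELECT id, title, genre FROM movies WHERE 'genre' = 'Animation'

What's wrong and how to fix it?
Bug: Single quotes denote string literals in SQL; the column name is being compared as a constant string

Fix: Remove the quotes around the column name (or use double quotes for an identifier)

Corrected query:
SELECT id, title, genre FROM movies WHERE genre = 'Animation'

Result:
id | title  | genre    
---+--------+----------
2  | Up     | Animation
3  | Shrek  | Animation
4  | Up     | Animation
7  | WALL-E | Animation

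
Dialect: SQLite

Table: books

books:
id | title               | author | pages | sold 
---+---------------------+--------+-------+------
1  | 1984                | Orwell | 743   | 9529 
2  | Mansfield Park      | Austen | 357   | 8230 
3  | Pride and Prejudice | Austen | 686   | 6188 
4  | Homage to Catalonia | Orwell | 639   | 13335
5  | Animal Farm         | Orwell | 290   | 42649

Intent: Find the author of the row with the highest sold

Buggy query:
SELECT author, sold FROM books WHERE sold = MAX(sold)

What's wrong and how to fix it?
Bug: MAX(sold) is an aggregate and cannot be used directly in WHERE

Fix: Use a subquery: WHERE sold = (SELECT MAX(sold) FROM books)

Corrected query:
SELECT author, sold FROM books WHERE sold = (SELECT MAX(sold) FROM books)

Result:
author | sold 
-------+------
Orwell | 42649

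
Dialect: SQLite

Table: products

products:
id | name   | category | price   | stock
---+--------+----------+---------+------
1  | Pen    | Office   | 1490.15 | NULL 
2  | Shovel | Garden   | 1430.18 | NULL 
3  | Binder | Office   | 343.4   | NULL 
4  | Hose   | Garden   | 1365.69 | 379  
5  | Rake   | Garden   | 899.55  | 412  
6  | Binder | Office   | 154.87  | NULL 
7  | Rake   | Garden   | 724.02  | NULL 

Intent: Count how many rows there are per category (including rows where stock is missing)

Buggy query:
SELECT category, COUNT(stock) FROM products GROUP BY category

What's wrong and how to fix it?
Bug: COUNT(stock) skips NULLs, so groups with missing stock are undercounted

Fix: Replace COUNT(stock) with COUNT(*)

Corrected query:
SELECT category, COUNT(*) FROM products GROUP BY category

Result:
category | COUNT(*)
---------+---------
Garden   | 4       
Office   | 3       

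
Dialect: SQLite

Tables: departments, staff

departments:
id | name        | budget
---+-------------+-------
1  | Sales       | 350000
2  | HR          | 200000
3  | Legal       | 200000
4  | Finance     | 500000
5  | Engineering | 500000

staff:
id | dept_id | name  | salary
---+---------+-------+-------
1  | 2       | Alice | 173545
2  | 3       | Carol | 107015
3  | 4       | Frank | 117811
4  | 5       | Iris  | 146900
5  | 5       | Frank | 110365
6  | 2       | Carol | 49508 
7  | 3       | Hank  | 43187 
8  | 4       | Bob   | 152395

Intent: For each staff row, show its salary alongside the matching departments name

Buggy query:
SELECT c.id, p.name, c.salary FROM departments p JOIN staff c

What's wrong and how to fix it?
Bug: Missing join condition: each staff row is matched to all departments rows instead of just its own

Fix: Specify the join condition linking the foreign key to the parent id

Corrected query:
SELECT c.id, p.name, c.salary FROM departments p JOIN staff c ON c.dept_id = p.id

Result:
id | name        | salary
---+-------------+-------
1  | HR          | 173545
2  | Legal       | 107015
3  | Finance     | 117811
4  | Engineering | 146900
5  | Engineering | 110365
6  | HR          | 49508 
7  | Legal       | 43187 
8  | Finance     | 152395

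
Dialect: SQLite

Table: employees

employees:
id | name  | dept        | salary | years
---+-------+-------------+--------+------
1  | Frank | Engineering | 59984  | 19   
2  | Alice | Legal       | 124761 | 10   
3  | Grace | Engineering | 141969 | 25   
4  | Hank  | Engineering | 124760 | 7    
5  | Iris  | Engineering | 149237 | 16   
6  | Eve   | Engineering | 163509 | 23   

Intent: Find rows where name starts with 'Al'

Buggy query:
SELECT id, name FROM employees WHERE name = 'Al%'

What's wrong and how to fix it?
Bug: Wildcards only work with LIKE; '=' treats '%' as a literal character

Fix: Replace '=' with LIKE so 'Al%' is treated as a pattern

Corrected query:
SELECT id, name FROM employees WHERE name LIKE 'Al%'

Result:
id | name 
---+------
2  | Alice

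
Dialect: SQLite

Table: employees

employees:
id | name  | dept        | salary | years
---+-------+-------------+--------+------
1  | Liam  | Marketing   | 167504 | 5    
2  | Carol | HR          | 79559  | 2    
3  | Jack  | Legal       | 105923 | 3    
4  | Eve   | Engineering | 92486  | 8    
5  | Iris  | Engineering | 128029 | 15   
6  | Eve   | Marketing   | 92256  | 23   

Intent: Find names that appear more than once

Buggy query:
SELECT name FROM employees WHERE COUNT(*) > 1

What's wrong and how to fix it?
Bug: WHERE can't reference COUNT(*); aggregates are computed after WHERE

Fix: Group first, then use HAVING for the count condition

Corrected query:
SELECT name FROM employees GROUP BY name HAVING COUNT(*) > 1

Result:
name
----
Eve 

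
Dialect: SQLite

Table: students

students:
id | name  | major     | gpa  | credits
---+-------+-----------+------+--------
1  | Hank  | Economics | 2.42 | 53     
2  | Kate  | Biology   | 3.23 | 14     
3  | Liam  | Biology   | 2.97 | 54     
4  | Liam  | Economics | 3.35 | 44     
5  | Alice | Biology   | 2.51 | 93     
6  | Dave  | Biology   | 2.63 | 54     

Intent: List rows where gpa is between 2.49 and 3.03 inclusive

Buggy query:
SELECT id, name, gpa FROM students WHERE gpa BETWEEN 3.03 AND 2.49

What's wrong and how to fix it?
Bug: The bounds are reversed; BETWEEN a AND b requires a <= b to match anything

Fix: Write BETWEEN 2.49 AND 3.03

Corrected query:
SELECT id, name, gpa FROM students WHERE gpa BETWEEN 2.49 AND 3.03

Result:
id | name  | gpa 
---+-------+-----
3  | Liam  | 2.97
5  | Alice | 2.51
6  | Dave  | 2.63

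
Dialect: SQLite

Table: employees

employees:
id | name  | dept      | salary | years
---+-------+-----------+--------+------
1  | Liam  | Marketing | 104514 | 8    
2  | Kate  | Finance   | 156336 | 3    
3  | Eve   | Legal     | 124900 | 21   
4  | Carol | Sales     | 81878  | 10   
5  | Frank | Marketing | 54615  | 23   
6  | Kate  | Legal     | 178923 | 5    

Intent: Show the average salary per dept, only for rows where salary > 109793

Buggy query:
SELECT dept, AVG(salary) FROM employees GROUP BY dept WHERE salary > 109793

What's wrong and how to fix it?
Bug: WHERE cannot follow GROUP BY

Fix: Place WHERE between FROM and GROUP BY

Corrected query:
SELECT dept, AVG(salary) FROM employees WHERE salary > 109793 GROUP BY dept

Result:
dept    | AVG(salary)
--------+------------
Finance | 156336     
Legal   | 151911.5   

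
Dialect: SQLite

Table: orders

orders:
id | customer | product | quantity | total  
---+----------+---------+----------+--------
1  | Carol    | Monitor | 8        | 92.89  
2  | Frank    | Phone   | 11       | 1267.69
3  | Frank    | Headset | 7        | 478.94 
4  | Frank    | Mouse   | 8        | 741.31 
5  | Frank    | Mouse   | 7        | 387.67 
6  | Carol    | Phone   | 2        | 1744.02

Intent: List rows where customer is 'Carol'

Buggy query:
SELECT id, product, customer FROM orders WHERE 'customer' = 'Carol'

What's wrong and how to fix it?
Bug: 'customer' in single quotes is a string literal, not the column; the comparison is literal-vs-literal and never true

Fix: Reference the column as customer without single quotes

Corrected query:
SELECT id, product, customer FROM orders WHERE customer = 'Carol'

Result:
id | product | customer
---+---------+---------
1  | Monitor | Carol   
6  | Phone   | Carol   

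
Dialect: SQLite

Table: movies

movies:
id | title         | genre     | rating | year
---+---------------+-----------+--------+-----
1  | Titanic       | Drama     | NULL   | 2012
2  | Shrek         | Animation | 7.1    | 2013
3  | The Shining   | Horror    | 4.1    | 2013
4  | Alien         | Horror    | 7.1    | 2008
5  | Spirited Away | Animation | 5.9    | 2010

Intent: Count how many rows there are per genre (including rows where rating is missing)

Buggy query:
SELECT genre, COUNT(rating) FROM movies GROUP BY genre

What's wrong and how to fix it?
Bug: COUNT(rating) skips NULLs, so groups with missing rating are undercounted

Fix: Use COUNT(*) to count all rows regardless of NULL

Corrected query:
SELECT genre, COUNT(*) FROM movies GROUP BY genre

Result:
genre     | COUNT(*)
----------+---------
Animation | 2       
Drama     | 1       
Horror    | 2       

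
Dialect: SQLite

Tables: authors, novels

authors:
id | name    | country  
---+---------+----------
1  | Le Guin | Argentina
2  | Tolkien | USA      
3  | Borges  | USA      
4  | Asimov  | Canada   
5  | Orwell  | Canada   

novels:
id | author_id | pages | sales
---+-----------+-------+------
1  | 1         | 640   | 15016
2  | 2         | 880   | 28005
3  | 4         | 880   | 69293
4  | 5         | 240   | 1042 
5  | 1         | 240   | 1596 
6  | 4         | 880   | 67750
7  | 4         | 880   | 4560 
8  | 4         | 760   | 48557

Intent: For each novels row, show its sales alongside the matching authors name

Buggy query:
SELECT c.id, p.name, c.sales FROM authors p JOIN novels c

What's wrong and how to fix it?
Bug: JOIN with no ON clause produces a cartesian product; every novels row pairs with every authors row

Fix: Specify the join condition linking the foreign key to the parent id

Corrected query:
SELECT c.id, p.name, c.sales FROM authors p JOIN novels c ON c.author_id = p.id

Result:
id | name    | sales
---+---------+------
1  | Le Guin | 15016
2  | Tolkien | 28005
3  | Asimov  | 69293
4  | Orwell  | 1042 
5  | Le Guin | 1596 
6  | Asimov  | 67750
7  | Asimov  | 4560 
8  | Asimov  | 48557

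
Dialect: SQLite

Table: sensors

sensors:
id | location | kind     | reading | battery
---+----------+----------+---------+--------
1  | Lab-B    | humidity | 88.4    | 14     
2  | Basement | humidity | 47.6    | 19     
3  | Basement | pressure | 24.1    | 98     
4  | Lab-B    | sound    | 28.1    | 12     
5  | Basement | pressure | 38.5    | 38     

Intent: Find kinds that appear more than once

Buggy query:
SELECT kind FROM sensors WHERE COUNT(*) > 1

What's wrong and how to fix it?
Bug: WHERE can't reference COUNT(*); aggregates are computed after WHERE

Fix: Group first, then use HAVING for the count condition

Corrected query:
SELECT kind FROM sensors GROUP BY kind HAVING COUNT(*) > 1

Result:
kind    
--------
humidity
pressure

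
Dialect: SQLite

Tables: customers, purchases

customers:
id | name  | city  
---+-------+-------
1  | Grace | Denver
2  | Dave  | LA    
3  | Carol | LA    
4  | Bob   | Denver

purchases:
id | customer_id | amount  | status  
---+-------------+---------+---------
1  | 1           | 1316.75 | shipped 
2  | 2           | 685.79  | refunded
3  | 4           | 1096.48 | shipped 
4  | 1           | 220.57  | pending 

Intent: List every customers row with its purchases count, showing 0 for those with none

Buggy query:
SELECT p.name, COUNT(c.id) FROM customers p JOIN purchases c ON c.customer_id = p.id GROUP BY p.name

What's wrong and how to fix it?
Bug: An inner join excludes parents with zero children

Fix: Use LEFT JOIN so parents without children still appear (COUNT(c.id) gives 0)

Corrected query:
SELECT p.name, COUNT(c.id) FROM customers p LEFT JOIN purchases c ON c.customer_id = p.id GROUP BY p.name

Result:
name  | COUNT(c.id)
------+------------
Bob   | 1          
Carol | 0          
Dave  | 1          
Grace | 2          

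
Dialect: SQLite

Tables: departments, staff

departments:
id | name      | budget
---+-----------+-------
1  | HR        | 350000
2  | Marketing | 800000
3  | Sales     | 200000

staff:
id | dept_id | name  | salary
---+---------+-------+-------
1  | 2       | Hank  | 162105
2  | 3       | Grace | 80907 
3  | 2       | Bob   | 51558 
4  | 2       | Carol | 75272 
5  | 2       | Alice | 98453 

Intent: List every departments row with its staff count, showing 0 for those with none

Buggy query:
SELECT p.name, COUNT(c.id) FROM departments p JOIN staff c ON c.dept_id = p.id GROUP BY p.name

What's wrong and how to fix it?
Bug: INNER JOIN drops departments rows that have no matching staff rows

Fix: Switch to LEFT JOIN to retain unmatched parent rows

Corrected query:
SELECT p.name, COUNT(c.id) FROM departments p LEFT JOIN staff c ON c.dept_id = p.id GROUP BY p.name

Result:
name      | COUNT(c.id)
----------+------------
HR        | 0          
Marketing | 4          
Sales     | 1          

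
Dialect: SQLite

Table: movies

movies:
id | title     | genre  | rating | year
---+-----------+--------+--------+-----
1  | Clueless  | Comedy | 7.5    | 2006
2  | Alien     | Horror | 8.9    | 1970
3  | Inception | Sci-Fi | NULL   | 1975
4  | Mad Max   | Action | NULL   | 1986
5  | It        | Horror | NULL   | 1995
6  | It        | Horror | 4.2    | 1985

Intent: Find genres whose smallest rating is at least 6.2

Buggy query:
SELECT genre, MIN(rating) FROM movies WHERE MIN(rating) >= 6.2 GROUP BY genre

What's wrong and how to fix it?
Bug: Aggregates like MIN are computed per group after WHERE runs

Fix: Use HAVING for the per-group MIN condition

Corrected query:
SELECT genre, MIN(rating) FROM movies GROUP BY genre HAVING MIN(rating) >= 6.2

Result:
genre  | MIN(rating)
-------+------------
Comedy | 7.5        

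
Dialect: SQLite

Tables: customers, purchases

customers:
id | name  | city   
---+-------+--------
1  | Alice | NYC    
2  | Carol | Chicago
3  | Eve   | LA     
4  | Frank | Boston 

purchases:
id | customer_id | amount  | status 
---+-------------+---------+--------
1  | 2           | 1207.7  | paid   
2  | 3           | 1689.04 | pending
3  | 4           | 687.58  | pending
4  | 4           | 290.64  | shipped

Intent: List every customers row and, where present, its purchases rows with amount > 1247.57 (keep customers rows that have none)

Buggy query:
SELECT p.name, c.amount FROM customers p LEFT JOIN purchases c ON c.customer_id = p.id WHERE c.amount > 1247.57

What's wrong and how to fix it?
Bug: Filtering c.amount in WHERE discards the NULL rows produced by LEFT JOIN, turning it into an inner join

Fix: Move the right-table condition into the ON clause so unmatched parents are kept

Corrected query:
SELECT p.name, c.amount FROM customers p LEFT JOIN purchases c ON c.customer_id = p.id AND c.amount > 1247.57

Result:
name  | amount 
------+--------
Alice | NULL   
Carol | NULL   
Eve   | 1689.04
Frank | NULL   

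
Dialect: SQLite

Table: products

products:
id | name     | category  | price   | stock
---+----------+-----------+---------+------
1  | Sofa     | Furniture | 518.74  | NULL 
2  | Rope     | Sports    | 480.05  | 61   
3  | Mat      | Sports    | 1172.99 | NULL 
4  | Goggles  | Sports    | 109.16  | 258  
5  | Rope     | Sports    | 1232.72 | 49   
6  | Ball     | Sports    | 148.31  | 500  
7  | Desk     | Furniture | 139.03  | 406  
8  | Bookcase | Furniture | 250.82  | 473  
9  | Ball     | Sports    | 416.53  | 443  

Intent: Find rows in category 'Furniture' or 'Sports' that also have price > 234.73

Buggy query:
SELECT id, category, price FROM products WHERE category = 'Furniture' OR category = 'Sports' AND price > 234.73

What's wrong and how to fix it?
Bug: AND binds tighter than OR, so this parses as category = 'Furniture' OR (category = 'Sports' AND price > 234.73)

Fix: Group the OR with parentheses (or use IN), then AND the threshold

Corrected query:
SELECT id, category, price FROM products WHERE (category = 'Furniture' OR category = 'Sports') AND price > 234.73

Result:
id | category  | price  
---+-----------+--------
1  | Furniture | 518.74 
2  | Sports    | 480.05 
3  | Sports    | 1172.99
5  | Sports    | 1232.72
8  | Furniture | 250.82 
9  | Sports    | 416.53 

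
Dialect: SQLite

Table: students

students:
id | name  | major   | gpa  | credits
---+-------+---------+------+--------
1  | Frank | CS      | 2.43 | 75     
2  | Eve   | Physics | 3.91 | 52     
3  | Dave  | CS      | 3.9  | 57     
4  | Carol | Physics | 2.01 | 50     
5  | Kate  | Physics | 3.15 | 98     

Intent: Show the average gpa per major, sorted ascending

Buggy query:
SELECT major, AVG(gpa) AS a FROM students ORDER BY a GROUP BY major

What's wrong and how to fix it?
Bug: ORDER BY appears before GROUP BY; SQL clause order requires GROUP BY first

Fix: Reorder: SELECT … FROM … GROUP BY … ORDER BY …

Corrected query:
SELECT major, AVG(gpa) AS a FROM students GROUP BY major ORDER BY a

Result:
major   | a       
--------+---------
Physics | 3.023333
CS      | 3.165   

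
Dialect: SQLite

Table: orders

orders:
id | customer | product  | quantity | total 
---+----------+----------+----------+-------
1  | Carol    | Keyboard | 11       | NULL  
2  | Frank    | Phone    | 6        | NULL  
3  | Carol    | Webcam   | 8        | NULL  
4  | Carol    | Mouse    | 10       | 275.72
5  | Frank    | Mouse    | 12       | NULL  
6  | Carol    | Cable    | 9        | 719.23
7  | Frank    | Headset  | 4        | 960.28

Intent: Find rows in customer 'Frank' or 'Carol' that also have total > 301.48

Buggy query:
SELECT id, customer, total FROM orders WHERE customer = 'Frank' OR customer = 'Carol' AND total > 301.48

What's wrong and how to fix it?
Bug: AND binds tighter than OR, so this parses as customer = 'Frank' OR (customer = 'Carol' AND total > 301.48)

Fix: Add parentheses around the OR so the AND applies to both alternatives

Corrected query:
SELECT id, customer, total FROM orders WHERE (customer = 'Frank' OR customer = 'Carol') AND total > 301.48

Result:
id | customer | total 
---+----------+-------
6  | Carol    | 719.23
7  | Frank    | 960.28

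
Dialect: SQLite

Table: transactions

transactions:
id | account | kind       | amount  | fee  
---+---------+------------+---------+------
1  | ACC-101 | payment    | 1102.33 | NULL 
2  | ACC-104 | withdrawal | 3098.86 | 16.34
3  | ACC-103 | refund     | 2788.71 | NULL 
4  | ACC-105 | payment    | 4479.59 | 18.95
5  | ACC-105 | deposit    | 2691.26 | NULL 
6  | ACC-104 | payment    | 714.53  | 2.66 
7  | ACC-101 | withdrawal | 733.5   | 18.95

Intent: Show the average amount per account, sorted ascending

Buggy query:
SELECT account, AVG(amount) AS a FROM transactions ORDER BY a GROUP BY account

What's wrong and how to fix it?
Bug: GROUP BY must precede ORDER BY

Fix: Move ORDER BY to the end, after GROUP BY

Corrected query:
SELECT account, AVG(amount) AS a FROM transactions GROUP BY account ORDER BY a

Result:
account | a       
--------+---------
ACC-101 | 917.915 
ACC-104 | 1906.695
ACC-103 | 2788.71 
ACC-105 | 3585.425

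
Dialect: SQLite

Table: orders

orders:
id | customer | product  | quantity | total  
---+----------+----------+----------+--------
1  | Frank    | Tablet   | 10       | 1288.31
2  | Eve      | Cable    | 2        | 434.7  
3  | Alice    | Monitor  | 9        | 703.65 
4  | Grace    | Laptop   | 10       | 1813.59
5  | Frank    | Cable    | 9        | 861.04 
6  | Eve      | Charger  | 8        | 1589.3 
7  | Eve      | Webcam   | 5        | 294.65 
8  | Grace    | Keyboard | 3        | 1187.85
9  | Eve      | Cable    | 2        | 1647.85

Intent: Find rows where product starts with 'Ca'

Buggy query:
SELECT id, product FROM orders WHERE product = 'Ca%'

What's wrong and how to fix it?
Bug: '=' compares the literal string including the % character; pattern matching needs LIKE

Fix: Replace '=' with LIKE so 'Ca%' is treated as a pattern

Corrected query:
SELECT id, product FROM orders WHERE product LIKE 'Ca%'

Result:
id | product
---+--------
2  | Cable  
5  | Cable  
9  | Cable  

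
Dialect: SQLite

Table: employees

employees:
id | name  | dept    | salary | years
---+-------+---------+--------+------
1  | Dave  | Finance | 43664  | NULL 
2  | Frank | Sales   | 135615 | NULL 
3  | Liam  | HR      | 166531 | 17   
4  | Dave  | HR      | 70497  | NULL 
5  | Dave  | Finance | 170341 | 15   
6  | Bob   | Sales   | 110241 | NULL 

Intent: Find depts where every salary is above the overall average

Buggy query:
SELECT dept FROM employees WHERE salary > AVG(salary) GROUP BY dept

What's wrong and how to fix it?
Bug: AVG() is an aggregate; it can't sit directly in WHERE

Fix: Use a subquery for AVG and a HAVING MIN(...) filter so the condition holds for every row in the group

Corrected query:
SELECT dept FROM employees GROUP BY dept HAVING MIN(salary) > (SELECT AVG(salary) FROM employees)

Result:
(no rows)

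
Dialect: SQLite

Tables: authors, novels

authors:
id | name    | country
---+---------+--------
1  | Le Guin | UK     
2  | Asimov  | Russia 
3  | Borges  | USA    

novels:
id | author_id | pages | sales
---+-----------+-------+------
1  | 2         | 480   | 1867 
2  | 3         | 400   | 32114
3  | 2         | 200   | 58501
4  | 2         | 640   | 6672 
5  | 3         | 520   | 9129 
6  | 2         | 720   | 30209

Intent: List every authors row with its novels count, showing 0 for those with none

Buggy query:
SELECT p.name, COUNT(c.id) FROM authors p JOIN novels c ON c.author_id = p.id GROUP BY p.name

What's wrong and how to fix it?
Bug: INNER JOIN drops authors rows that have no matching novels rows

Fix: Use LEFT JOIN so parents without children still appear (COUNT(c.id) gives 0)

Corrected query:
SELECT p.name, COUNT(c.id) FROM authors p LEFT JOIN novels c ON c.author_id = p.id GROUP BY p.name

Result:
name    | COUNT(c.id)
--------+------------
Asimov  | 4          
Borges  | 2          
Le Guin | 0          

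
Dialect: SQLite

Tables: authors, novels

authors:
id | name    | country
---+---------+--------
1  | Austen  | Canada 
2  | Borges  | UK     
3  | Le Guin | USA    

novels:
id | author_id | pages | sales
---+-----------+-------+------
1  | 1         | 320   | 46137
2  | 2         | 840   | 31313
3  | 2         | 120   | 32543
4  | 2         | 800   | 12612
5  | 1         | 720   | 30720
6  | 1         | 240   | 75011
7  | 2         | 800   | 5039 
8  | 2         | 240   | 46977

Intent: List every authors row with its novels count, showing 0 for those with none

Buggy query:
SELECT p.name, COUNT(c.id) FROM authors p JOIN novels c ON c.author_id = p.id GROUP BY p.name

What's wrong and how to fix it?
Bug: INNER JOIN drops authors rows that have no matching novels rows

Fix: Use LEFT JOIN so parents without children still appear (COUNT(c.id) gives 0)

Corrected query:
SELECT p.name, COUNT(c.id) FROM authors p LEFT JOIN novels c ON c.author_id = p.id GROUP BY p.name

Result:
name    | COUNT(c.id)
--------+------------
Austen  | 3          
Borges  | 5          
Le Guin | 0          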